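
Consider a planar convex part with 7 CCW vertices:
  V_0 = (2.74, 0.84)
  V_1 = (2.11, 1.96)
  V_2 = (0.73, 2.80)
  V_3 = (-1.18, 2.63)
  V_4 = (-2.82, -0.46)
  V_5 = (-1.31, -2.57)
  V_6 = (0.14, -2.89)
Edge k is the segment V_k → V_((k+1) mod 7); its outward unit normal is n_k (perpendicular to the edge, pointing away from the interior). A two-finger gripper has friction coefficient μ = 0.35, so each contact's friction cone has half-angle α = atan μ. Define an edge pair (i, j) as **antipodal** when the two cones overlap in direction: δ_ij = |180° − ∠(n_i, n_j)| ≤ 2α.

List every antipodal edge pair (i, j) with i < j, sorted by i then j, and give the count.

α = atan 0.35 = 19.29°;  2α = 38.58°
n_0 = (+0.8716, +0.4903)
n_1 = (+0.5199, +0.8542)
n_2 = (-0.0887, +0.9961)
n_3 = (-0.8833, +0.4688)
n_4 = (-0.8132, -0.5820)
n_5 = (-0.2155, -0.9765)
n_6 = (+0.8204, -0.5718)
  (0,1): δ = 150.69°  ·
  (0,2): δ = 114.27°  ·
  (0,3): δ = 57.31°  ·
  (0,4): δ = 6.23°  ✓
  (0,5): δ = 48.20°  ·
  (0,6): δ = 115.76°  ·
  (1,2): δ = 143.59°  ·
  (1,3): δ = 86.63°  ·
  (1,4): δ = 23.08°  ✓
  (1,5): δ = 18.88°  ✓
  (1,6): δ = 86.45°  ·
  (2,3): δ = 123.04°  ·
  (2,4): δ = 59.50°  ·
  (2,5): δ = 17.53°  ✓
  (2,6): δ = 50.04°  ·
  (3,4): δ = 116.45°  ·
  (3,5): δ = 74.49°  ·
  (3,6): δ = 6.92°  ✓
  (4,5): δ = 138.03°  ·
  (4,6): δ = 70.47°  ·
  (5,6): δ = 112.43°  ·
antipodal pairs: 5

count = 5; pairs: (0,4), (1,4), (1,5), (2,5), (3,6)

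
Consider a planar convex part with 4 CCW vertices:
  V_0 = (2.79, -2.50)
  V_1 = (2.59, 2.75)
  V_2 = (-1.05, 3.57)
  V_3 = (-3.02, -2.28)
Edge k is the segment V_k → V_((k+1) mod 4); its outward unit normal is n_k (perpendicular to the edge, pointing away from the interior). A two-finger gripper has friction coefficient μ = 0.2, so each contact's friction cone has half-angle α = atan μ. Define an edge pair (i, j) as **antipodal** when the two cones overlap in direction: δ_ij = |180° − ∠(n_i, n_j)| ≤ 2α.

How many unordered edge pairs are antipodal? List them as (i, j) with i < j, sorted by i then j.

count = 2; pairs: (0,2), (1,3)

α = atan 0.2 = 11.31°;  2α = 22.62°
n_0 = (+0.9993, +0.0381)
n_1 = (+0.2198, +0.9756)
n_2 = (-0.9477, +0.3191)
n_3 = (-0.0378, -0.9993)
  (0,1): δ = 104.88°  ·
  (0,2): δ = 20.79°  ✓
  (0,3): δ = 85.65°  ·
  (1,2): δ = 95.92°  ·
  (1,3): δ = 10.53°  ✓
  (2,3): δ = 73.56°  ·
antipodal pairs: 2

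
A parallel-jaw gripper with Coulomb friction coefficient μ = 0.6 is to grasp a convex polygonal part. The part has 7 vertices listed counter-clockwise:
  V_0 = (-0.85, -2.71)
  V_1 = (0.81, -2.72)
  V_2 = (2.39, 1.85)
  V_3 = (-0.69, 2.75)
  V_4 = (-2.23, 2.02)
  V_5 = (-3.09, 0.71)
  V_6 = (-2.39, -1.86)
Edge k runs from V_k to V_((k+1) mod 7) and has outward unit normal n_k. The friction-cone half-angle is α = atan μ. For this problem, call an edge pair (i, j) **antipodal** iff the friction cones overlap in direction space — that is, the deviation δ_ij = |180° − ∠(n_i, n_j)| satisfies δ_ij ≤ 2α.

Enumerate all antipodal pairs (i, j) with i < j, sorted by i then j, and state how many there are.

count = 9; pairs: (0,2), (0,3), (0,4), (1,3), (1,4), (1,5), (2,5), (2,6), (3,6)

α = atan 0.6 = 30.96°;  2α = 61.93°
n_0 = (-0.0060, -1.0000)
n_1 = (+0.9451, -0.3268)
n_2 = (+0.2805, +0.9599)
n_3 = (-0.4283, +0.9036)
n_4 = (-0.8360, +0.5488)
n_5 = (-0.9649, -0.2628)
n_6 = (-0.4832, -0.8755)
  (0,1): δ = 108.73°  ·
  (0,2): δ = 15.94°  ✓
  (0,3): δ = 25.71°  ✓
  (0,4): δ = 57.06°  ✓
  (0,5): δ = 105.58°  ·
  (0,6): δ = 151.45°  ·
  (1,2): δ = 87.22°  ·
  (1,3): δ = 45.57°  ✓
  (1,4): δ = 14.21°  ✓
  (1,5): δ = 34.31°  ✓
  (1,6): δ = 80.18°  ·
  (2,3): δ = 138.35°  ·
  (2,4): δ = 107.00°  ·
  (2,5): δ = 58.47°  ✓
  (2,6): δ = 12.61°  ✓
  (3,4): δ = 148.65°  ·
  (3,5): δ = 100.13°  ·
  (3,6): δ = 54.26°  ✓
  (4,5): δ = 131.48°  ·
  (4,6): δ = 85.61°  ·
  (5,6): δ = 134.13°  ·
antipodal pairs: 9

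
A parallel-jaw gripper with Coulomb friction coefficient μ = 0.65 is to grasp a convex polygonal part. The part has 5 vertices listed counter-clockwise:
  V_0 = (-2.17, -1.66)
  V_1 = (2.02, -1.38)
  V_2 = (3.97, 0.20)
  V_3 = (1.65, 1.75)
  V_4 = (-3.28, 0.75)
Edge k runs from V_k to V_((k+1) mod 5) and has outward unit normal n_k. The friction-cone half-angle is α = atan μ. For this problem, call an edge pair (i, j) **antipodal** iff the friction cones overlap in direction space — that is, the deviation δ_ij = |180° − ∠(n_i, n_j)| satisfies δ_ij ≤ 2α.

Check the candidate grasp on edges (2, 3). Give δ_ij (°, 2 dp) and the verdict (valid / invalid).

δ = 134.79°, invalid

α = atan 0.65 = 33.02°;  2α = 66.05°
edge 2: e_2 = (-2.32, +1.55);  n_2 = (+0.5555, +0.8315)
edge 3: e_3 = (-4.93, -1.00);  n_3 = (-0.1988, +0.9800)
∠(n_2, n_3) = 45.21°
δ = |180° − 45.21°| = 134.79°
134.79° > 2α = 66.05°  →  invalid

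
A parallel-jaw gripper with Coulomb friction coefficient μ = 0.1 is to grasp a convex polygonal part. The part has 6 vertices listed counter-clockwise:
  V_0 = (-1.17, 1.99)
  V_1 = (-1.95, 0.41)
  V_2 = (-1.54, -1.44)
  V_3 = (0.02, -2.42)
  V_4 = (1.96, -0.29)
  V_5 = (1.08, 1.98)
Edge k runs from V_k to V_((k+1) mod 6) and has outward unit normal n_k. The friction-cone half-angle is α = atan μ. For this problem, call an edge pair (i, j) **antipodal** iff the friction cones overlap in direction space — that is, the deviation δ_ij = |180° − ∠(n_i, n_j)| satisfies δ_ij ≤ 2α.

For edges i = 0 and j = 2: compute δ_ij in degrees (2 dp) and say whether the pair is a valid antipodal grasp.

α = atan 0.1 = 5.71°;  2α = 11.42°
edge 0: e_0 = (-0.78, -1.58);  n_0 = (-0.8967, +0.4427)
edge 2: e_2 = (+1.56, -0.98);  n_2 = (-0.5319, -0.8468)
∠(n_0, n_2) = 84.14°
δ = |180° − 84.14°| = 95.86°
95.86° > 2α = 11.42°  →  invalid

δ = 95.86°, invalid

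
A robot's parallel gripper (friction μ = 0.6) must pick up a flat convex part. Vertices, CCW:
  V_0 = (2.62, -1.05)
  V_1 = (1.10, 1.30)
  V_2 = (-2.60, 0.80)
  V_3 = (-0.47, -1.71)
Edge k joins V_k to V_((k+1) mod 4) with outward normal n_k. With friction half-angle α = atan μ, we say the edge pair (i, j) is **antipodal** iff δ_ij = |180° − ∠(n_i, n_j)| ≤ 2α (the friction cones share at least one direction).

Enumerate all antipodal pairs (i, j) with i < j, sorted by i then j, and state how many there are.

count = 3; pairs: (0,2), (1,2), (1,3)

α = atan 0.6 = 30.96°;  2α = 61.93°
n_0 = (+0.8397, +0.5431)
n_1 = (-0.1339, +0.9910)
n_2 = (-0.7625, -0.6470)
n_3 = (+0.2089, -0.9779)
  (0,1): δ = 115.20°  ·
  (0,2): δ = 7.42°  ✓
  (0,3): δ = 69.16°  ·
  (1,2): δ = 57.38°  ✓
  (1,3): δ = 4.36°  ✓
  (2,3): δ = 118.26°  ·
antipodal pairs: 3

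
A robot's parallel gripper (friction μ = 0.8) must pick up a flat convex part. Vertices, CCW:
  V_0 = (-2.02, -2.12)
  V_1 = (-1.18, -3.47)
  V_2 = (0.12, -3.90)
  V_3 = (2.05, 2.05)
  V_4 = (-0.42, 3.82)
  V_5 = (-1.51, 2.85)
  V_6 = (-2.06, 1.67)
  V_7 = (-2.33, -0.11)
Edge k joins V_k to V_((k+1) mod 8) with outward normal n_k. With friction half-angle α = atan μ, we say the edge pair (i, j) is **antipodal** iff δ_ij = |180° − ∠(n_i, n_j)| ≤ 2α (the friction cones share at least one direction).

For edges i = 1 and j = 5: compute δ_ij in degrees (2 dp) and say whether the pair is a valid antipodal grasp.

α = atan 0.8 = 38.66°;  2α = 77.32°
edge 1: e_1 = (+1.30, -0.43);  n_1 = (-0.3140, -0.9494)
edge 5: e_5 = (-0.55, -1.18);  n_5 = (-0.9064, +0.4225)
∠(n_1, n_5) = 96.69°
δ = |180° − 96.69°| = 83.31°
83.31° > 2α = 77.32°  →  invalid

δ = 83.31°, invalid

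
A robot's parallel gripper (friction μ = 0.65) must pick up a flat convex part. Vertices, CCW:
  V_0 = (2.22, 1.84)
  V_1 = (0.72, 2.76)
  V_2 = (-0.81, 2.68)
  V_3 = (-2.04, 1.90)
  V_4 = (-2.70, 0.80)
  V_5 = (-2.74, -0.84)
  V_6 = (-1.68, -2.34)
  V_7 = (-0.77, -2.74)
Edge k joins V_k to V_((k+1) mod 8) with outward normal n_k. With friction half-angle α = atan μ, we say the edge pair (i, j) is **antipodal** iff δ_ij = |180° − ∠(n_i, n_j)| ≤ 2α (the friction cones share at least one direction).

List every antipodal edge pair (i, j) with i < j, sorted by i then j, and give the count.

α = atan 0.65 = 33.02°;  2α = 66.05°
n_0 = (+0.5228, +0.8524)
n_1 = (-0.0522, +0.9986)
n_2 = (-0.5355, +0.8445)
n_3 = (-0.8575, +0.5145)
n_4 = (-0.9997, +0.0244)
n_5 = (-0.8167, -0.5771)
n_6 = (-0.4024, -0.9155)
n_7 = (+0.8374, -0.5467)
  (0,1): δ = 145.48°  ·
  (0,2): δ = 116.10°  ·
  (0,3): δ = 89.44°  ·
  (0,4): δ = 59.88°  ✓
  (0,5): δ = 23.23°  ✓
  (0,6): δ = 7.79°  ✓
  (0,7): δ = 88.38°  ·
  (1,2): δ = 150.61°  ·
  (1,3): δ = 123.96°  ·
  (1,4): δ = 94.39°  ·
  (1,5): δ = 57.75°  ✓
  (1,6): δ = 26.72°  ✓
  (1,7): δ = 53.87°  ✓
  (2,3): δ = 153.34°  ·
  (2,4): δ = 123.78°  ·
  (2,5): δ = 87.13°  ·
  (2,6): δ = 56.11°  ✓
  (2,7): δ = 24.48°  ✓
  (3,4): δ = 150.43°  ·
  (3,5): δ = 113.79°  ·
  (3,6): δ = 82.76°  ·
  (3,7): δ = 2.17°  ✓
  (4,5): δ = 143.36°  ·
  (4,6): δ = 112.33°  ·
  (4,7): δ = 31.74°  ✓
  (5,6): δ = 148.98°  ·
  (5,7): δ = 68.39°  ·
  (6,7): δ = 99.41°  ·
antipodal pairs: 10

count = 10; pairs: (0,4), (0,5), (0,6), (1,5), (1,6), (1,7), (2,6), (2,7), (3,7), (4,7)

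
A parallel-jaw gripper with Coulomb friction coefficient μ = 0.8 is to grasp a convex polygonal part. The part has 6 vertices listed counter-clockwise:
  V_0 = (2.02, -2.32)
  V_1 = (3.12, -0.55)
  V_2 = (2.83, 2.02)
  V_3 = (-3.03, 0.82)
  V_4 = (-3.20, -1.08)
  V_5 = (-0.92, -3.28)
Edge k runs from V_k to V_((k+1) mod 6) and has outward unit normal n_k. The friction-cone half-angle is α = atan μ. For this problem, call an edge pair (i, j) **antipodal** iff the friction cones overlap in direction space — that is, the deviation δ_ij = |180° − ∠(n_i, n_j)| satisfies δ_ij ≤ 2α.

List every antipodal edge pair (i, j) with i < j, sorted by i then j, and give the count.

α = atan 0.8 = 38.66°;  2α = 77.32°
n_0 = (+0.8493, -0.5278)
n_1 = (+0.9937, +0.1121)
n_2 = (-0.2006, +0.9797)
n_3 = (-0.9960, +0.0891)
n_4 = (-0.6944, -0.7196)
n_5 = (+0.3104, -0.9506)
  (0,1): δ = 141.70°  ·
  (0,2): δ = 46.57°  ✓
  (0,3): δ = 26.75°  ✓
  (0,4): δ = 77.88°  ·
  (0,5): δ = 139.94°  ·
  (1,2): δ = 84.87°  ·
  (1,3): δ = 11.55°  ✓
  (1,4): δ = 39.58°  ✓
  (1,5): δ = 101.65°  ·
  (2,3): δ = 106.69°  ·
  (2,4): δ = 55.55°  ✓
  (2,5): δ = 6.51°  ✓
  (3,4): δ = 128.86°  ·
  (3,5): δ = 66.80°  ✓
  (4,5): δ = 117.94°  ·
antipodal pairs: 7

count = 7; pairs: (0,2), (0,3), (1,3), (1,4), (2,4), (2,5), (3,5)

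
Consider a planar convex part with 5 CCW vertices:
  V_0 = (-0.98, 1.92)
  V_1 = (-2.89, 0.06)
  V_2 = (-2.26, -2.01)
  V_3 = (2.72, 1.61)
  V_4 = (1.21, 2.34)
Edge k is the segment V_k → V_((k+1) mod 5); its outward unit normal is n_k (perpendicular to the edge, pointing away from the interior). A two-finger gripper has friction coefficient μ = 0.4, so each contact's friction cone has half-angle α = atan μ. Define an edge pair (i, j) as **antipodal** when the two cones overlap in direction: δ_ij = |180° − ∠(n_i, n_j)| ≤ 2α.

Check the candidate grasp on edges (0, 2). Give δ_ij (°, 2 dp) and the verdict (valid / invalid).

α = atan 0.4 = 21.80°;  2α = 43.60°
edge 0: e_0 = (-1.91, -1.86);  n_0 = (-0.6977, +0.7164)
edge 2: e_2 = (+4.98, +3.62);  n_2 = (+0.5880, -0.8089)
∠(n_0, n_2) = 171.77°
δ = |180° − 171.77°| = 8.23°
8.23° ≤ 2α = 43.60°  →  valid

δ = 8.23°, valid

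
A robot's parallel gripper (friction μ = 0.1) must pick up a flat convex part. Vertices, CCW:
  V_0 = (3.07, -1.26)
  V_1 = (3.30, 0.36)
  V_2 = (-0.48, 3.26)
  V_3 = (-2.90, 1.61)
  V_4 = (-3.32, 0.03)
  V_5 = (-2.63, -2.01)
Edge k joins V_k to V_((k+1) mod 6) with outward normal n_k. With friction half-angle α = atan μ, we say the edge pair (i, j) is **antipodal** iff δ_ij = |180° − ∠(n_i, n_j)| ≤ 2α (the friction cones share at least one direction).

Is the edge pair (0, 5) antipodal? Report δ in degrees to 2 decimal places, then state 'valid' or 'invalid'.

δ = 105.58°, invalid

α = atan 0.1 = 5.71°;  2α = 11.42°
edge 0: e_0 = (+0.23, +1.62);  n_0 = (+0.9901, -0.1406)
edge 5: e_5 = (+5.70, +0.75);  n_5 = (+0.1305, -0.9915)
∠(n_0, n_5) = 74.42°
δ = |180° − 74.42°| = 105.58°
105.58° > 2α = 11.42°  →  invalid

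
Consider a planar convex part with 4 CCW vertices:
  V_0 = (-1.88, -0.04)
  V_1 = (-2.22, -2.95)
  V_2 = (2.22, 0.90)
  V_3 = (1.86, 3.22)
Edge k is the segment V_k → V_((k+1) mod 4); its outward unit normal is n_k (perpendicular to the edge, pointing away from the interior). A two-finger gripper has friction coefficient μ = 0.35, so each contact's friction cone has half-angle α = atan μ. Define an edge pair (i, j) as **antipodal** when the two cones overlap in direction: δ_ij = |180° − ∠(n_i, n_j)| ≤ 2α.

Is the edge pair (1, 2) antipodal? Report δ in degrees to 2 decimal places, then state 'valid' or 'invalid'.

α = atan 0.35 = 19.29°;  2α = 38.58°
edge 1: e_1 = (+4.44, +3.85);  n_1 = (+0.6551, -0.7555)
edge 2: e_2 = (-0.36, +2.32);  n_2 = (+0.9882, +0.1533)
∠(n_1, n_2) = 57.89°
δ = |180° − 57.89°| = 122.11°
122.11° > 2α = 38.58°  →  invalid

δ = 122.11°, invalid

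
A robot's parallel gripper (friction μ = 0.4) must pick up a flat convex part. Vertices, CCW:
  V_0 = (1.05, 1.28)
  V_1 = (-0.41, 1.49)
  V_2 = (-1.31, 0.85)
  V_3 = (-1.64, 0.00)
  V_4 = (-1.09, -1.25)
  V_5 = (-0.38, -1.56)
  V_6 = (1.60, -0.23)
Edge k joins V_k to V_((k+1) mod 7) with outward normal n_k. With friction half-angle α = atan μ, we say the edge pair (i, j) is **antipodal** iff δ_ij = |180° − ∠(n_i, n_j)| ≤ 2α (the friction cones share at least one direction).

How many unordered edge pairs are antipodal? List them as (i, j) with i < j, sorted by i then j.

α = atan 0.4 = 21.80°;  2α = 43.60°
n_0 = (+0.1424, +0.9898)
n_1 = (-0.5795, +0.8150)
n_2 = (-0.9322, +0.3619)
n_3 = (-0.9153, -0.4027)
n_4 = (-0.4001, -0.9165)
n_5 = (+0.5576, -0.8301)
n_6 = (+0.9396, +0.3422)
  (0,1): δ = 136.40°  ·
  (0,2): δ = 103.03°  ·
  (0,3): δ = 58.07°  ·
  (0,4): δ = 15.40°  ✓
  (0,5): δ = 42.07°  ✓
  (0,6): δ = 118.20°  ·
  (1,2): δ = 146.64°  ·
  (1,3): δ = 101.67°  ·
  (1,4): δ = 59.00°  ·
  (1,5): δ = 1.53°  ✓
  (1,6): δ = 74.60°  ·
  (2,3): δ = 135.03°  ·
  (2,4): δ = 92.37°  ·
  (2,5): δ = 34.89°  ✓
  (2,6): δ = 41.23°  ✓
  (3,4): δ = 137.34°  ·
  (3,5): δ = 79.86°  ·
  (3,6): δ = 3.74°  ✓
  (4,5): δ = 122.52°  ·
  (4,6): δ = 46.40°  ·
  (5,6): δ = 103.88°  ·
antipodal pairs: 6

count = 6; pairs: (0,4), (0,5), (1,5), (2,5), (2,6), (3,6)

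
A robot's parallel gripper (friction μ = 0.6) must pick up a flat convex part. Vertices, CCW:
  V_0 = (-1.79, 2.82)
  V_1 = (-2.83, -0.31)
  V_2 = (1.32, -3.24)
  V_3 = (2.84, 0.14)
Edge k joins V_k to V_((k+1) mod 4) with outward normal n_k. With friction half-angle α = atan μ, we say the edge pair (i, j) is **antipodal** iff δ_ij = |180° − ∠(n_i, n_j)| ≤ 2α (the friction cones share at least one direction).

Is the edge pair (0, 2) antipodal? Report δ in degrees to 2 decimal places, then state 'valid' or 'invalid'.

α = atan 0.6 = 30.96°;  2α = 61.93°
edge 0: e_0 = (-1.04, -3.13);  n_0 = (-0.9490, +0.3153)
edge 2: e_2 = (+1.52, +3.38);  n_2 = (+0.9120, -0.4101)
∠(n_0, n_2) = 174.17°
δ = |180° − 174.17°| = 5.83°
5.83° ≤ 2α = 61.93°  →  valid

δ = 5.83°, valid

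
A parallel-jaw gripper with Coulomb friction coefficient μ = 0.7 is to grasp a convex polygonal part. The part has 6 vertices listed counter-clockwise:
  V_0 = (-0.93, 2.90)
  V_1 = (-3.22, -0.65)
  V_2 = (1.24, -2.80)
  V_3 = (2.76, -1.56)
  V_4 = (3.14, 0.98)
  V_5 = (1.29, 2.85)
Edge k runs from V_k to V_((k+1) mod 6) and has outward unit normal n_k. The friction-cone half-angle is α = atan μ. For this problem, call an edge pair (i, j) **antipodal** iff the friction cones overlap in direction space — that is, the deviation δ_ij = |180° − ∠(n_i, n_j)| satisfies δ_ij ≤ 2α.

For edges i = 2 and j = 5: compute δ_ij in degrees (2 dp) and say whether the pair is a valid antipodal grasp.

δ = 40.50°, valid

α = atan 0.7 = 34.99°;  2α = 69.98°
edge 2: e_2 = (+1.52, +1.24);  n_2 = (+0.6321, -0.7749)
edge 5: e_5 = (-2.22, +0.05);  n_5 = (+0.0225, +0.9997)
∠(n_2, n_5) = 139.50°
δ = |180° − 139.50°| = 40.50°
40.50° ≤ 2α = 69.98°  →  valid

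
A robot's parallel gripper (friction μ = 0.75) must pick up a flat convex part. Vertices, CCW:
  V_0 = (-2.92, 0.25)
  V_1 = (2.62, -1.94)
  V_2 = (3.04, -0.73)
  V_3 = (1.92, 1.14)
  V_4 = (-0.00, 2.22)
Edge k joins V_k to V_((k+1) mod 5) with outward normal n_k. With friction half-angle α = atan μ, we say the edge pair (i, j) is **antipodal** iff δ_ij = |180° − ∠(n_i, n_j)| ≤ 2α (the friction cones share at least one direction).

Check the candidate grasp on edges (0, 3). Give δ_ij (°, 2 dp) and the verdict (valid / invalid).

α = atan 0.75 = 36.87°;  2α = 73.74°
edge 0: e_0 = (+5.54, -2.19);  n_0 = (-0.3676, -0.9300)
edge 3: e_3 = (-1.92, +1.08);  n_3 = (+0.4903, +0.8716)
∠(n_0, n_3) = 172.21°
δ = |180° − 172.21°| = 7.79°
7.79° ≤ 2α = 73.74°  →  valid

δ = 7.79°, valid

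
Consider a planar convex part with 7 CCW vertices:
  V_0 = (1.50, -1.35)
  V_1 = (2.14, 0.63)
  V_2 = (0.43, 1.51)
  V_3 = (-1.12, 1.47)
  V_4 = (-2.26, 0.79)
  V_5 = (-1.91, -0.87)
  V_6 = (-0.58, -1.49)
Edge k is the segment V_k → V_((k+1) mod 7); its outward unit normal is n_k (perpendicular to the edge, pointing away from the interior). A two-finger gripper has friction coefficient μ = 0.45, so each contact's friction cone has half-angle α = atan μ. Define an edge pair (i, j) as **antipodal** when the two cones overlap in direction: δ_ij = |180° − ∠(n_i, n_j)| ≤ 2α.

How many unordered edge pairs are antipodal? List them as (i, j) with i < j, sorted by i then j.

α = atan 0.45 = 24.23°;  2α = 48.46°
n_0 = (+0.9515, -0.3076)
n_1 = (+0.4576, +0.8892)
n_2 = (-0.0258, +0.9997)
n_3 = (-0.5123, +0.8588)
n_4 = (-0.9785, -0.2063)
n_5 = (-0.4225, -0.9064)
n_6 = (+0.0672, -0.9977)
  (0,1): δ = 99.32°  ·
  (0,2): δ = 70.61°  ·
  (0,3): δ = 41.27°  ✓
  (0,4): δ = 29.82°  ✓
  (0,5): δ = 82.92°  ·
  (0,6): δ = 111.76°  ·
  (1,2): δ = 151.29°  ·
  (1,3): δ = 121.95°  ·
  (1,4): δ = 50.86°  ·
  (1,5): δ = 2.24°  ✓
  (1,6): δ = 31.08°  ✓
  (2,3): δ = 150.66°  ·
  (2,4): δ = 79.57°  ·
  (2,5): δ = 26.47°  ✓
  (2,6): δ = 2.37°  ✓
  (3,4): δ = 108.91°  ·
  (3,5): δ = 55.81°  ·
  (3,6): δ = 26.97°  ✓
  (4,5): δ = 126.90°  ·
  (4,6): δ = 98.06°  ·
  (5,6): δ = 151.16°  ·
antipodal pairs: 7

count = 7; pairs: (0,3), (0,4), (1,5), (1,6), (2,5), (2,6), (3,6)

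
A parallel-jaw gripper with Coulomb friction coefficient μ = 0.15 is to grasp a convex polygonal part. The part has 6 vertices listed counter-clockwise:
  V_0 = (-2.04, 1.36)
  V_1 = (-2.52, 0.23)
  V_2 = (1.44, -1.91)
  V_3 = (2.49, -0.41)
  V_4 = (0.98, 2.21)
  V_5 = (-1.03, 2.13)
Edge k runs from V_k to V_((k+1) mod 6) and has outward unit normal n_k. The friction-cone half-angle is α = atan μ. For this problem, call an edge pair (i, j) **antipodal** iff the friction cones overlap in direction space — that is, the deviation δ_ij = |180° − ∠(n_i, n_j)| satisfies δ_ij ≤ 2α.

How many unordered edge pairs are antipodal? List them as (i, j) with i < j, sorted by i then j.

count = 1; pairs: (0,2)

α = atan 0.15 = 8.53°;  2α = 17.06°
n_0 = (-0.9204, +0.3910)
n_1 = (-0.4754, -0.8798)
n_2 = (+0.8192, -0.5735)
n_3 = (+0.8664, +0.4993)
n_4 = (-0.0398, +0.9992)
n_5 = (-0.6063, +0.7953)
  (0,1): δ = 95.37°  ·
  (0,2): δ = 11.98°  ✓
  (0,3): δ = 52.97°  ·
  (0,4): δ = 115.29°  ·
  (0,5): δ = 150.34°  ·
  (1,2): δ = 96.61°  ·
  (1,3): δ = 31.66°  ·
  (1,4): δ = 30.67°  ·
  (1,5): δ = 65.71°  ·
  (2,3): δ = 115.05°  ·
  (2,4): δ = 52.73°  ·
  (2,5): δ = 17.69°  ·
  (3,4): δ = 117.68°  ·
  (3,5): δ = 82.64°  ·
  (4,5): δ = 144.96°  ·
antipodal pairs: 1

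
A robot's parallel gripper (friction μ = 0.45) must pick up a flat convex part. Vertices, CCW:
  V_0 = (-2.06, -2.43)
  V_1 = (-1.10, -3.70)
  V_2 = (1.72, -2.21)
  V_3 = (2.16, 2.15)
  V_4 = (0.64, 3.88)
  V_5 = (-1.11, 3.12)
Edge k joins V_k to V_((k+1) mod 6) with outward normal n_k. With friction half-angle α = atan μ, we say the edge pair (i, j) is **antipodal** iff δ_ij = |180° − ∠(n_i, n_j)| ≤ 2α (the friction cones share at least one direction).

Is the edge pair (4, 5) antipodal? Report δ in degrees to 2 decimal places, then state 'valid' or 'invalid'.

α = atan 0.45 = 24.23°;  2α = 48.46°
edge 4: e_4 = (-1.75, -0.76);  n_4 = (-0.3983, +0.9172)
edge 5: e_5 = (-0.95, -5.55);  n_5 = (-0.9857, +0.1687)
∠(n_4, n_5) = 56.81°
δ = |180° − 56.81°| = 123.19°
123.19° > 2α = 48.46°  →  invalid

δ = 123.19°, invalid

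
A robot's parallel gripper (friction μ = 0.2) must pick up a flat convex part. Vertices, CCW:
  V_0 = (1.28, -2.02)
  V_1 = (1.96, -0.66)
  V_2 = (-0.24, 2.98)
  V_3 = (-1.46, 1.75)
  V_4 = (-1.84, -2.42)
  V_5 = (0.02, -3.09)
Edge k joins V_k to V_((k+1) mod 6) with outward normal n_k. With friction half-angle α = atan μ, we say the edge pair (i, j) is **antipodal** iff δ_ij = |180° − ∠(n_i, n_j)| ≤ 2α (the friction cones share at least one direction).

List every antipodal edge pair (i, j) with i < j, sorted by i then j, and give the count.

α = atan 0.2 = 11.31°;  2α = 22.62°
n_0 = (+0.8944, -0.4472)
n_1 = (+0.8558, +0.5173)
n_2 = (-0.7100, +0.7042)
n_3 = (-0.9959, +0.0908)
n_4 = (-0.3389, -0.9408)
n_5 = (+0.6473, -0.7622)
  (0,1): δ = 122.29°  ·
  (0,2): δ = 18.20°  ✓
  (0,3): δ = 21.36°  ✓
  (0,4): δ = 96.76°  ·
  (0,5): δ = 156.90°  ·
  (1,2): δ = 75.91°  ·
  (1,3): δ = 36.36°  ·
  (1,4): δ = 39.04°  ·
  (1,5): δ = 99.19°  ·
  (2,3): δ = 140.44°  ·
  (2,4): δ = 65.04°  ·
  (2,5): δ = 4.90°  ✓
  (3,4): δ = 104.60°  ·
  (3,5): δ = 44.46°  ·
  (4,5): δ = 119.85°  ·
antipodal pairs: 3

count = 3; pairs: (0,2), (0,3), (2,5)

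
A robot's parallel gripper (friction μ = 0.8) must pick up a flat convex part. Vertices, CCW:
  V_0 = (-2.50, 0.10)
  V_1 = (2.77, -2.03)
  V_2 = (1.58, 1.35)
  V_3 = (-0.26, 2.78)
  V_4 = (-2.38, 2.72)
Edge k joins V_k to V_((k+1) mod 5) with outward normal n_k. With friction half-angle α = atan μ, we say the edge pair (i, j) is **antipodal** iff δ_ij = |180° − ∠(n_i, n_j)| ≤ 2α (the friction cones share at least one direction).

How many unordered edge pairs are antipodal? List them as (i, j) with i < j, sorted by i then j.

count = 5; pairs: (0,1), (0,2), (0,3), (1,4), (2,4)

α = atan 0.8 = 38.66°;  2α = 77.32°
n_0 = (-0.3747, -0.9271)
n_1 = (+0.9432, +0.3321)
n_2 = (+0.6136, +0.7896)
n_3 = (-0.0283, +0.9996)
n_4 = (-0.9990, +0.0458)
  (0,1): δ = 48.60°  ✓
  (0,2): δ = 15.85°  ✓
  (0,3): δ = 23.63°  ✓
  (0,4): δ = 109.38°  ·
  (1,2): δ = 147.25°  ·
  (1,3): δ = 107.77°  ·
  (1,4): δ = 22.02°  ✓
  (2,3): δ = 140.53°  ·
  (2,4): δ = 54.77°  ✓
  (3,4): δ = 94.24°  ·
antipodal pairs: 5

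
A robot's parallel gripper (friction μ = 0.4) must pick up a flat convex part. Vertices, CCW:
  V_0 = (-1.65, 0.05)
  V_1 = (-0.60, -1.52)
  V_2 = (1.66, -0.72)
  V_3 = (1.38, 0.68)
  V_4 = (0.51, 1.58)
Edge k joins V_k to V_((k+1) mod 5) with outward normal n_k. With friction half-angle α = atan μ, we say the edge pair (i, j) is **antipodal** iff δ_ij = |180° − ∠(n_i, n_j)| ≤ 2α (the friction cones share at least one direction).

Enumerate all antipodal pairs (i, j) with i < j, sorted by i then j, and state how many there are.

count = 3; pairs: (0,2), (0,3), (1,4)

α = atan 0.4 = 21.80°;  2α = 43.60°
n_0 = (-0.8312, -0.5559)
n_1 = (+0.3337, -0.9427)
n_2 = (+0.9806, +0.1961)
n_3 = (+0.7190, +0.6950)
n_4 = (-0.5780, +0.8160)
  (0,1): δ = 104.28°  ·
  (0,2): δ = 22.46°  ✓
  (0,3): δ = 10.25°  ✓
  (0,4): δ = 91.54°  ·
  (1,2): δ = 98.18°  ·
  (1,3): δ = 65.46°  ·
  (1,4): δ = 15.82°  ✓
  (2,3): δ = 147.28°  ·
  (2,4): δ = 66.00°  ·
  (3,4): δ = 98.72°  ·
antipodal pairs: 3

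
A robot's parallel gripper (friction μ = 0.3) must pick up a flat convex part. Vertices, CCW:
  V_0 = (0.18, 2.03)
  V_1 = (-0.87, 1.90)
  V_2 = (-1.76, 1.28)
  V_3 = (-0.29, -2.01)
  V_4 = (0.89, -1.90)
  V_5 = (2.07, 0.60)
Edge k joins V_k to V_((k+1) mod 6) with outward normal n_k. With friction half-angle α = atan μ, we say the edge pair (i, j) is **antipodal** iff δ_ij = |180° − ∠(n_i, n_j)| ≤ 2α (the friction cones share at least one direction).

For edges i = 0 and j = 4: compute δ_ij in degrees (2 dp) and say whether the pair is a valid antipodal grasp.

α = atan 0.3 = 16.70°;  2α = 33.40°
edge 0: e_0 = (-1.05, -0.13);  n_0 = (-0.1229, +0.9924)
edge 4: e_4 = (+1.18, +2.50);  n_4 = (+0.9043, -0.4268)
∠(n_0, n_4) = 122.33°
δ = |180° − 122.33°| = 57.67°
57.67° > 2α = 33.40°  →  invalid

δ = 57.67°, invalid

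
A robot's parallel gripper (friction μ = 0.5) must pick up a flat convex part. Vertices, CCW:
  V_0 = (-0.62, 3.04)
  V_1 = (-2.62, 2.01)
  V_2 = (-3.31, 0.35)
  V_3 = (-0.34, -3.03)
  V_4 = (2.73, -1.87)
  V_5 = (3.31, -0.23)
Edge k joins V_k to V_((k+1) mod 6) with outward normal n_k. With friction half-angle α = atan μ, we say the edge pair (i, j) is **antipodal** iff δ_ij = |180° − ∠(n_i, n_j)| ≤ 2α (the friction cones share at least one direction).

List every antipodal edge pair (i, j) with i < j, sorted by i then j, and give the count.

count = 5; pairs: (0,3), (0,4), (1,3), (1,4), (2,5)

α = atan 0.5 = 26.57°;  2α = 53.13°
n_0 = (-0.4579, +0.8890)
n_1 = (-0.9234, +0.3838)
n_2 = (-0.7512, -0.6601)
n_3 = (+0.3535, -0.9354)
n_4 = (+0.9428, -0.3334)
n_5 = (+0.6396, +0.7687)
  (0,1): δ = 139.82°  ·
  (0,2): δ = 75.94°  ·
  (0,3): δ = 6.55°  ✓
  (0,4): δ = 43.27°  ✓
  (0,5): δ = 112.99°  ·
  (1,2): δ = 116.12°  ·
  (1,3): δ = 46.73°  ✓
  (1,4): δ = 3.09°  ✓
  (1,5): δ = 72.81°  ·
  (2,3): δ = 110.61°  ·
  (2,4): δ = 60.78°  ·
  (2,5): δ = 8.93°  ✓
  (3,4): δ = 130.18°  ·
  (3,5): δ = 60.46°  ·
  (4,5): δ = 110.29°  ·
antipodal pairs: 5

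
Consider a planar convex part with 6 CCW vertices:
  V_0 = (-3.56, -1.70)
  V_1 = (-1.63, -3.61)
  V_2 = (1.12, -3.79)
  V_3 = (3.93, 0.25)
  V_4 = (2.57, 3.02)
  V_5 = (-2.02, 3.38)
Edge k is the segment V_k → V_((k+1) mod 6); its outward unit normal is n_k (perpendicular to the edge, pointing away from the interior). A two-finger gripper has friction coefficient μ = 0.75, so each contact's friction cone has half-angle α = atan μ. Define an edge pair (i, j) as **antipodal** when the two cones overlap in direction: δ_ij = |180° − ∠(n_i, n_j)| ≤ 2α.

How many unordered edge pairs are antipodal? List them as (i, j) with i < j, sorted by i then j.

count = 7; pairs: (0,3), (0,4), (1,3), (1,4), (2,4), (2,5), (3,5)

α = atan 0.75 = 36.87°;  2α = 73.74°
n_0 = (-0.7034, -0.7108)
n_1 = (-0.0653, -0.9979)
n_2 = (+0.8209, -0.5710)
n_3 = (+0.8976, +0.4407)
n_4 = (+0.0782, +0.9969)
n_5 = (-0.9570, +0.2901)
  (0,1): δ = 139.04°  ·
  (0,2): δ = 80.12°  ·
  (0,3): δ = 19.15°  ✓
  (0,4): δ = 40.22°  ✓
  (0,5): δ = 117.84°  ·
  (1,2): δ = 121.08°  ·
  (1,3): δ = 60.11°  ✓
  (1,4): δ = 0.74°  ✓
  (1,5): δ = 76.88°  ·
  (2,3): δ = 119.03°  ·
  (2,4): δ = 59.66°  ✓
  (2,5): δ = 17.96°  ✓
  (3,4): δ = 120.63°  ·
  (3,5): δ = 43.01°  ✓
  (4,5): δ = 102.38°  ·
antipodal pairs: 7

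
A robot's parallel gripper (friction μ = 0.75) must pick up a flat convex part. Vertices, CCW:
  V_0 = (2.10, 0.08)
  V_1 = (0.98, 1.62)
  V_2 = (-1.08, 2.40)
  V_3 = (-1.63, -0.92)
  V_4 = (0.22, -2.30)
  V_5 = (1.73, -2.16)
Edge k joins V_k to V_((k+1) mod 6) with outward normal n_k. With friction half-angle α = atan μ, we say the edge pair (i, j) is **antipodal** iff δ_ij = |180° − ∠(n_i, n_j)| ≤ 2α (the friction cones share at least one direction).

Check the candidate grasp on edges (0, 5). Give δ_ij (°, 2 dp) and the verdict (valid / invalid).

δ = 134.59°, invalid

α = atan 0.75 = 36.87°;  2α = 73.74°
edge 0: e_0 = (-1.12, +1.54);  n_0 = (+0.8087, +0.5882)
edge 5: e_5 = (+0.37, +2.24);  n_5 = (+0.9866, -0.1630)
∠(n_0, n_5) = 45.41°
δ = |180° − 45.41°| = 134.59°
134.59° > 2α = 73.74°  →  invalid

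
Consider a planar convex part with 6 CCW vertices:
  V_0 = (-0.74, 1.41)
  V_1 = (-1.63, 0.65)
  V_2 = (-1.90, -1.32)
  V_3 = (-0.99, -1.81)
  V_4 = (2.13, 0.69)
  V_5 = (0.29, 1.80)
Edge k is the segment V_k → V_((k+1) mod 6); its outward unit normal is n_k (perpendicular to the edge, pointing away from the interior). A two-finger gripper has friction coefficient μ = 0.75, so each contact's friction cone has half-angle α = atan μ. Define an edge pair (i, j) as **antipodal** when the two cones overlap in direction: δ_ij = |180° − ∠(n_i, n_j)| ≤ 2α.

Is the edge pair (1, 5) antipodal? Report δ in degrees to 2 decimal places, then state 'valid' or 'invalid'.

α = atan 0.75 = 36.87°;  2α = 73.74°
edge 1: e_1 = (-0.27, -1.97);  n_1 = (-0.9907, +0.1358)
edge 5: e_5 = (-1.03, -0.39);  n_5 = (-0.3541, +0.9352)
∠(n_1, n_5) = 61.46°
δ = |180° − 61.46°| = 118.54°
118.54° > 2α = 73.74°  →  invalid

δ = 118.54°, invalid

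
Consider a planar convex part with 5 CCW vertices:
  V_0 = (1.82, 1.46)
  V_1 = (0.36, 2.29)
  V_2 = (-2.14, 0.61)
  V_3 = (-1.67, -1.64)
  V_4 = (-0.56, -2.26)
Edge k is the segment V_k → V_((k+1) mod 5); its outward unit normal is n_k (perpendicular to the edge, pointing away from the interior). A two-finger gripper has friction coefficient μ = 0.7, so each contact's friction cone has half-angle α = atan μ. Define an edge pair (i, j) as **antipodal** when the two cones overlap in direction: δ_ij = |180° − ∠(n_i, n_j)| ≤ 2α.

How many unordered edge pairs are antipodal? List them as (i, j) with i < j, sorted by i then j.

α = atan 0.7 = 34.99°;  2α = 69.98°
n_0 = (+0.4942, +0.8693)
n_1 = (-0.5578, +0.8300)
n_2 = (-0.9789, -0.2045)
n_3 = (-0.4876, -0.8730)
n_4 = (+0.8424, -0.5389)
  (0,1): δ = 116.48°  ·
  (0,2): δ = 48.58°  ✓
  (0,3): δ = 0.43°  ✓
  (0,4): δ = 87.01°  ·
  (1,2): δ = 112.10°  ·
  (1,3): δ = 63.09°  ✓
  (1,4): δ = 23.49°  ✓
  (2,3): δ = 130.98°  ·
  (2,4): δ = 44.41°  ✓
  (3,4): δ = 93.42°  ·
antipodal pairs: 5

count = 5; pairs: (0,2), (0,3), (1,3), (1,4), (2,4)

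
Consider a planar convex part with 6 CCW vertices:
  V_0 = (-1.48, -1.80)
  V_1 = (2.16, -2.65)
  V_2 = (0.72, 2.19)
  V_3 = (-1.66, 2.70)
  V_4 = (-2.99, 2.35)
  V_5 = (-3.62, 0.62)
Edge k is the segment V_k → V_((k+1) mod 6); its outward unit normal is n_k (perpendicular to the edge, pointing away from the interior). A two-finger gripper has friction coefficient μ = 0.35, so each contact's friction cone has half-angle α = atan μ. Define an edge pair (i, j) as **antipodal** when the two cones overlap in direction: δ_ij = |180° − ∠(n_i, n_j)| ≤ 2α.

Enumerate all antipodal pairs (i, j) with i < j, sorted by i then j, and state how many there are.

α = atan 0.35 = 19.29°;  2α = 38.58°
n_0 = (-0.2274, -0.9738)
n_1 = (+0.9585, +0.2852)
n_2 = (+0.2095, +0.9778)
n_3 = (-0.2545, +0.9671)
n_4 = (-0.9396, +0.3422)
n_5 = (-0.7491, -0.6624)
  (0,1): δ = 60.29°  ·
  (0,2): δ = 1.05°  ✓
  (0,3): δ = 27.89°  ✓
  (0,4): δ = 83.13°  ·
  (0,5): δ = 144.63°  ·
  (1,2): δ = 118.66°  ·
  (1,3): δ = 91.83°  ·
  (1,4): δ = 36.58°  ✓
  (1,5): δ = 24.92°  ✓
  (2,3): δ = 153.16°  ·
  (2,4): δ = 97.91°  ·
  (2,5): δ = 36.42°  ✓
  (3,4): δ = 124.75°  ·
  (3,5): δ = 63.26°  ·
  (4,5): δ = 118.50°  ·
antipodal pairs: 5

count = 5; pairs: (0,2), (0,3), (1,4), (1,5), (2,5)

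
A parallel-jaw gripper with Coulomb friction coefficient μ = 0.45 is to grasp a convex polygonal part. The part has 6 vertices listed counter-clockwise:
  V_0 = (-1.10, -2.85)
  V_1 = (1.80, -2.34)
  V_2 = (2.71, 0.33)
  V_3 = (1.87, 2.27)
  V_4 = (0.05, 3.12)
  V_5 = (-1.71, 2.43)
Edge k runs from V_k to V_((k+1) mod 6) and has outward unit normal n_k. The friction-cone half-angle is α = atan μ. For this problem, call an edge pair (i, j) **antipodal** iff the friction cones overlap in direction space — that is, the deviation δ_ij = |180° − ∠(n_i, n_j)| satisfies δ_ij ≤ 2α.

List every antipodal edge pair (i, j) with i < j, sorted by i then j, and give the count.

α = atan 0.45 = 24.23°;  2α = 48.46°
n_0 = (+0.1732, -0.9849)
n_1 = (+0.9465, -0.3226)
n_2 = (+0.9177, +0.3973)
n_3 = (+0.4232, +0.9061)
n_4 = (-0.3650, +0.9310)
n_5 = (-0.9934, -0.1148)
  (0,1): δ = 118.79°  ·
  (0,2): δ = 76.56°  ·
  (0,3): δ = 35.01°  ✓
  (0,4): δ = 11.43°  ✓
  (0,5): δ = 86.62°  ·
  (1,2): δ = 137.77°  ·
  (1,3): δ = 96.21°  ·
  (1,4): δ = 49.77°  ·
  (1,5): δ = 25.41°  ✓
  (2,3): δ = 138.45°  ·
  (2,4): δ = 92.00°  ·
  (2,5): δ = 16.82°  ✓
  (3,4): δ = 133.56°  ·
  (3,5): δ = 58.38°  ·
  (4,5): δ = 104.82°  ·
antipodal pairs: 4

count = 4; pairs: (0,3), (0,4), (1,5), (2,5)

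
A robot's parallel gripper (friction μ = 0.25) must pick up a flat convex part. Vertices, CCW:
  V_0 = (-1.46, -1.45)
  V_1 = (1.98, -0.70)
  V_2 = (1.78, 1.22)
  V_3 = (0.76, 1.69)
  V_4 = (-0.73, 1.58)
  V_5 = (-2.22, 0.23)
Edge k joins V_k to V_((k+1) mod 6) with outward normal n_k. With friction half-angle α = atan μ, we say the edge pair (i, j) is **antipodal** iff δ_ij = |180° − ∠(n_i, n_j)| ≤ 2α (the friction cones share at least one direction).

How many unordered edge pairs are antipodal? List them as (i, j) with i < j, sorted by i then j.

α = atan 0.25 = 14.04°;  2α = 28.07°
n_0 = (+0.2130, -0.9770)
n_1 = (+0.9946, +0.1036)
n_2 = (+0.4185, +0.9082)
n_3 = (-0.0736, +0.9973)
n_4 = (-0.6714, +0.7411)
n_5 = (-0.9111, -0.4122)
  (0,1): δ = 96.35°  ·
  (0,2): δ = 37.04°  ·
  (0,3): δ = 8.08°  ✓
  (0,4): δ = 29.88°  ·
  (0,5): δ = 102.04°  ·
  (1,2): δ = 120.69°  ·
  (1,3): δ = 91.72°  ·
  (1,4): δ = 53.77°  ·
  (1,5): δ = 18.39°  ✓
  (2,3): δ = 151.04°  ·
  (2,4): δ = 113.08°  ·
  (2,5): δ = 40.92°  ·
  (3,4): δ = 142.04°  ·
  (3,5): δ = 69.88°  ·
  (4,5): δ = 107.84°  ·
antipodal pairs: 2

count = 2; pairs: (0,3), (1,5)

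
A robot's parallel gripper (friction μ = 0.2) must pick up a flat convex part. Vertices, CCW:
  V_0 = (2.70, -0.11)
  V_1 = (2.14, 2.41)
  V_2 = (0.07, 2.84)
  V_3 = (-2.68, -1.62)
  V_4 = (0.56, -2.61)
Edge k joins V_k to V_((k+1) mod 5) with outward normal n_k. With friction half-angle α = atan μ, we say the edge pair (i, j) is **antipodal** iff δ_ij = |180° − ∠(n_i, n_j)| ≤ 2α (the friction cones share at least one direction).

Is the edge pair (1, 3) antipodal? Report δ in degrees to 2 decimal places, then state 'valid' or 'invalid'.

δ = 5.26°, valid

α = atan 0.2 = 11.31°;  2α = 22.62°
edge 1: e_1 = (-2.07, +0.43);  n_1 = (+0.2034, +0.9791)
edge 3: e_3 = (+3.24, -0.99);  n_3 = (-0.2922, -0.9564)
∠(n_1, n_3) = 174.74°
δ = |180° − 174.74°| = 5.26°
5.26° ≤ 2α = 22.62°  →  valid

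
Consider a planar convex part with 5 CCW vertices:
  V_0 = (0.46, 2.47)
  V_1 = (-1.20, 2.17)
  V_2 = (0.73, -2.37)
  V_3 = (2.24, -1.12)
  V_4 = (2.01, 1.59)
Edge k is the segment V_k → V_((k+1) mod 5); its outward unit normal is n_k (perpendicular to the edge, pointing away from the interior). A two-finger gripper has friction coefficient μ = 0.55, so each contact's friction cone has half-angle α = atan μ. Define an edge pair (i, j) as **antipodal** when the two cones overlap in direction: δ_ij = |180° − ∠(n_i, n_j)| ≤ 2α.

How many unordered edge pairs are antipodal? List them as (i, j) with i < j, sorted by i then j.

count = 3; pairs: (0,2), (1,3), (1,4)

α = atan 0.55 = 28.81°;  2α = 57.62°
n_0 = (-0.1778, +0.9841)
n_1 = (-0.9203, -0.3912)
n_2 = (+0.6377, -0.7703)
n_3 = (+0.9964, +0.0846)
n_4 = (+0.4937, +0.8696)
  (0,1): δ = 77.21°  ·
  (0,2): δ = 29.37°  ✓
  (0,3): δ = 84.61°  ·
  (0,4): δ = 140.17°  ·
  (1,2): δ = 73.41°  ·
  (1,3): δ = 18.18°  ✓
  (1,4): δ = 37.38°  ✓
  (2,3): δ = 124.77°  ·
  (2,4): δ = 69.20°  ·
  (3,4): δ = 124.44°  ·
antipodal pairs: 3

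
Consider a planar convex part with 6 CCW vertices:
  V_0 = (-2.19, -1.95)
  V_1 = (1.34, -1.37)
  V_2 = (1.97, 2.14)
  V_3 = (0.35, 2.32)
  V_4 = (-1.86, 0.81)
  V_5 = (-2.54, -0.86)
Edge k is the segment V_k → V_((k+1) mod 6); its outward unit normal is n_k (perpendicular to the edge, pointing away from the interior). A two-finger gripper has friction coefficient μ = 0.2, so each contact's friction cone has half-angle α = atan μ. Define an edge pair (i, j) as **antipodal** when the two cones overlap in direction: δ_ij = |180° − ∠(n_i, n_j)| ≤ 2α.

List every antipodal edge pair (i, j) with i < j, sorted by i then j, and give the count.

count = 2; pairs: (0,2), (1,4)

α = atan 0.2 = 11.31°;  2α = 22.62°
n_0 = (+0.1621, -0.9868)
n_1 = (+0.9843, -0.1767)
n_2 = (+0.1104, +0.9939)
n_3 = (-0.5641, +0.8257)
n_4 = (-0.9262, +0.3771)
n_5 = (-0.9521, -0.3057)
  (0,1): δ = 109.51°  ·
  (0,2): δ = 15.67°  ✓
  (0,3): δ = 25.01°  ·
  (0,4): δ = 58.51°  ·
  (0,5): δ = 98.47°  ·
  (1,2): δ = 86.16°  ·
  (1,3): δ = 45.48°  ·
  (1,4): δ = 11.98°  ✓
  (1,5): δ = 27.98°  ·
  (2,3): δ = 139.32°  ·
  (2,4): δ = 105.82°  ·
  (2,5): δ = 65.86°  ·
  (3,4): δ = 146.50°  ·
  (3,5): δ = 106.54°  ·
  (4,5): δ = 140.04°  ·
antipodal pairs: 2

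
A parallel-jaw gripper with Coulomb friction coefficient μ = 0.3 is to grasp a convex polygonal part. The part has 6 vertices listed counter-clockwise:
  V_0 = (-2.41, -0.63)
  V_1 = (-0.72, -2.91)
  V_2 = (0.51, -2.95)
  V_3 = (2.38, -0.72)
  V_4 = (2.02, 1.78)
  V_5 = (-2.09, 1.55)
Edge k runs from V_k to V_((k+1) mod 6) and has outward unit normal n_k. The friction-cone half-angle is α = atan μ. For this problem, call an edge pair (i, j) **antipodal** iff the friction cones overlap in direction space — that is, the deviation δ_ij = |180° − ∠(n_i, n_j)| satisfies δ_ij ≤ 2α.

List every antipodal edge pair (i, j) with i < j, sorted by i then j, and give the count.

α = atan 0.3 = 16.70°;  2α = 33.40°
n_0 = (-0.8034, -0.5955)
n_1 = (-0.0325, -0.9995)
n_2 = (+0.7662, -0.6425)
n_3 = (+0.9898, +0.1425)
n_4 = (-0.0559, +0.9984)
n_5 = (-0.9894, +0.1452)
  (0,1): δ = 128.41°  ·
  (0,2): δ = 76.53°  ·
  (0,3): δ = 28.35°  ✓
  (0,4): δ = 56.66°  ·
  (0,5): δ = 135.10°  ·
  (1,2): δ = 128.12°  ·
  (1,3): δ = 79.94°  ·
  (1,4): δ = 5.07°  ✓
  (1,5): δ = 83.51°  ·
  (2,3): δ = 131.82°  ·
  (2,4): δ = 46.81°  ·
  (2,5): δ = 31.63°  ✓
  (3,4): δ = 94.99°  ·
  (3,5): δ = 16.55°  ✓
  (4,5): δ = 101.55°  ·
antipodal pairs: 4

count = 4; pairs: (0,3), (1,4), (2,5), (3,5)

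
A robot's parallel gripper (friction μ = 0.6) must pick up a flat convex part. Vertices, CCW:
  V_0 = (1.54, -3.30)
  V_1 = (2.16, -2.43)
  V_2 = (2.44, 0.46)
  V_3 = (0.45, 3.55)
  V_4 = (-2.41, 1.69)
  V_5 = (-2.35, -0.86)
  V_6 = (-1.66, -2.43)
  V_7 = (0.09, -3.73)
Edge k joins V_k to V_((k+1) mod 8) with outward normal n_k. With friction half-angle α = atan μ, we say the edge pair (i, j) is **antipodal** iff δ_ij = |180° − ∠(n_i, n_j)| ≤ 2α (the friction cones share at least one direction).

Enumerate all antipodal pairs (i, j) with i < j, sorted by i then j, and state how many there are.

count = 11; pairs: (0,3), (0,4), (0,5), (1,3), (1,4), (1,5), (1,6), (2,4), (2,5), (2,6), (3,7)

α = atan 0.6 = 30.96°;  2α = 61.93°
n_0 = (+0.8144, -0.5804)
n_1 = (+0.9953, -0.0964)
n_2 = (+0.8407, +0.5414)
n_3 = (-0.5452, +0.8383)
n_4 = (-0.9997, -0.0235)
n_5 = (-0.9155, -0.4023)
n_6 = (-0.5963, -0.8027)
n_7 = (+0.2843, -0.9587)
  (0,1): δ = 150.06°  ·
  (0,2): δ = 111.74°  ·
  (0,3): δ = 21.49°  ✓
  (0,4): δ = 36.82°  ✓
  (0,5): δ = 59.20°  ✓
  (0,6): δ = 88.87°  ·
  (0,7): δ = 141.99°  ·
  (1,2): δ = 141.68°  ·
  (1,3): δ = 51.43°  ✓
  (1,4): δ = 6.88°  ✓
  (1,5): δ = 29.26°  ✓
  (1,6): δ = 58.93°  ✓
  (1,7): δ = 112.05°  ·
  (2,3): δ = 89.74°  ·
  (2,4): δ = 31.43°  ✓
  (2,5): δ = 9.06°  ✓
  (2,6): δ = 20.61°  ✓
  (2,7): δ = 73.74°  ·
  (3,4): δ = 121.69°  ·
  (3,5): δ = 99.31°  ·
  (3,6): δ = 69.65°  ·
  (3,7): δ = 16.52°  ✓
  (4,5): δ = 157.62°  ·
  (4,6): δ = 127.95°  ·
  (4,7): δ = 74.83°  ·
  (5,6): δ = 150.33°  ·
  (5,7): δ = 97.21°  ·
  (6,7): δ = 126.88°  ·
antipodal pairs: 11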